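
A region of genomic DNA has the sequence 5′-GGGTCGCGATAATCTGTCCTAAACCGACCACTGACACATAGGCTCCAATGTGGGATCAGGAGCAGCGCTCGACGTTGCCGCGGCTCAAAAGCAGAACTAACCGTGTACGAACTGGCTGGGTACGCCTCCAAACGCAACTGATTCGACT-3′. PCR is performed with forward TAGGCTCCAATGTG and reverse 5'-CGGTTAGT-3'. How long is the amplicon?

Forward primer TAGGCTCCAATGTG is found on the top strand at positions 39–52.
The reverse primer's reverse complement is ACTAACCG, which matches the template at positions 96–103.
The product runs from position 39 to position 103, so its length is 103 − 39 + 1 = 65 bp.

65 bp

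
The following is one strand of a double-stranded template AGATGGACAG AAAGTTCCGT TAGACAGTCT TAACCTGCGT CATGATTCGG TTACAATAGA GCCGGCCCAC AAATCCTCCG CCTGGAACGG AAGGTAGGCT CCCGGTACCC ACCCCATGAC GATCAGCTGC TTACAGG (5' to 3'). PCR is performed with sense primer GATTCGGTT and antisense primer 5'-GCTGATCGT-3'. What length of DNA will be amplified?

84 bp

Forward primer GATTCGGTT is found on the top strand at positions 44–52.
Reverse complement of the reverse primer: ACGATCAGC. This occurs on the top strand at positions 119–127.
Amplicon spans positions 44–127: 84 bp.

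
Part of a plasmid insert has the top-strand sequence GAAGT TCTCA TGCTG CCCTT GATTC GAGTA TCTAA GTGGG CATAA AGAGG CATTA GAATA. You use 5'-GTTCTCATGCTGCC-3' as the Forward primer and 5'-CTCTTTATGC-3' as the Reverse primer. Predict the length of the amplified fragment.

46 bp

Scanning the template, GTTCTCATGCTGCC occurs at positions 4–17; this primer anneals to the bottom strand there with its 3' end pointing downstream.
Taking the reverse complement of CTCTTTATGC gives GCATAAAGAG, found at positions 40–49 on the template; the primer anneals here to the top strand with its 3' end pointing upstream.
Amplicon spans positions 4–49: 46 bp.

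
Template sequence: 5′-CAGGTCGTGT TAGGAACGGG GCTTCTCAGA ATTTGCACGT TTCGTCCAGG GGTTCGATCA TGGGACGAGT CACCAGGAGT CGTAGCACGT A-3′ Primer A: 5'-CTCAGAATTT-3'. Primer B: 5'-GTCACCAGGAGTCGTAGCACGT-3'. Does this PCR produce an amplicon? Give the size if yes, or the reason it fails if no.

Primer A (CTCAGAATTT) matches the top strand at positions 25–34 (3' end points downstream).
Primer B (GTCACCAGGAGTCGTAGCACGT) also matches the top strand directly, at positions 69–90 — its reverse complement ACGTGCTACGACTCCTGGTGAC is not present.
Both primers anneal to the bottom strand with 3' ends pointing the same way, so neither can prime synthesis back toward the other.

No product — both primers anneal to the same strand and extend in the same direction.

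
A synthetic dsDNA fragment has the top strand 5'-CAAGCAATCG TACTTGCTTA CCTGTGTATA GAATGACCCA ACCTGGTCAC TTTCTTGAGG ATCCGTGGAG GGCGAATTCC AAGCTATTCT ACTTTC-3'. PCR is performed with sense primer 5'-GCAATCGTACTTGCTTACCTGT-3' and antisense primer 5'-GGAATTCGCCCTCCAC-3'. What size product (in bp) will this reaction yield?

77 bp

Forward primer GCAATCGTACTTGCTTACCTGT is found on the top strand at positions 4–25.
Taking the reverse complement of GGAATTCGCCCTCCAC gives GTGGAGGGCGAATTCC, found at positions 65–80 on the template; the primer anneals here to the top strand with its 3' end pointing upstream.
Amplicon spans positions 4–80: 77 bp.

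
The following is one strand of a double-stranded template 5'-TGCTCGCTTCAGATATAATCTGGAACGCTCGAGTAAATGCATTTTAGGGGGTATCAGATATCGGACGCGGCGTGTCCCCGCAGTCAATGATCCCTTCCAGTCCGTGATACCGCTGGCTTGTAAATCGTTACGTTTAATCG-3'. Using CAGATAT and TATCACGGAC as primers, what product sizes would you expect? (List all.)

100 bp, 55 bp

The forward primer CAGATAT matches the top strand at positions 10–16, 55–61.
The reverse primer's reverse complement is GTCCGTGATA, matching at positions 100–109.
Each forward site pairs with the reverse site to give a product ending at position 109: sizes 100, 55 bp.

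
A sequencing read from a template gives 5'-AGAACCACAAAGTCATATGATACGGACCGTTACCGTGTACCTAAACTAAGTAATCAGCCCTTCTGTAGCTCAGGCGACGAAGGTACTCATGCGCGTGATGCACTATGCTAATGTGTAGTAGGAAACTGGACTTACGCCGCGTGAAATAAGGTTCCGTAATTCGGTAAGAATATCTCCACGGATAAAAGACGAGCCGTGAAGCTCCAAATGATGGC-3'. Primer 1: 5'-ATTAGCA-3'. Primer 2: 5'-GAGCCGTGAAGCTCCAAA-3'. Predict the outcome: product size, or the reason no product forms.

Primer 1 (ATTAGCA) has reverse complement TGCTAAT, which matches the top strand at positions 106–112; primer 1 anneals to the top strand there with its 3' end pointing upstream toward position 106.
Primer 2 (GAGCCGTGAAGCTCCAAA) matches the top strand directly at positions 191–208; it anneals to the bottom strand with its 3' end pointing downstream toward position 208.
The 3' ends diverge (primer 1 extends toward position 1, primer 2 toward position 215), so the primers never converge on a shared product.

No product — the primers' 3' ends point away from each other.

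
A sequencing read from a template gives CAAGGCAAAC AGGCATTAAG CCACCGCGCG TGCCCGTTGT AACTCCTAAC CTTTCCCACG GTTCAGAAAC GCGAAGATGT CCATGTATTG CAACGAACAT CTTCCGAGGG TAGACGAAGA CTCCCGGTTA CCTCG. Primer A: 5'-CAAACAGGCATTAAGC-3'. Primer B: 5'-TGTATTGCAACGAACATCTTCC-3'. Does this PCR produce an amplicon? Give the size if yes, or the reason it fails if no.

No product — both primers anneal to the same strand and extend in the same direction.

Primer A (CAAACAGGCATTAAGC) matches the top strand at positions 6–21 (3' end points downstream).
Primer B (TGTATTGCAACGAACATCTTCC) also matches the top strand directly, at positions 84–105 — its reverse complement GGAAGATGTTCGTTGCAATACA is not present.
Both primers anneal to the bottom strand with 3' ends pointing the same way, so neither can prime synthesis back toward the other.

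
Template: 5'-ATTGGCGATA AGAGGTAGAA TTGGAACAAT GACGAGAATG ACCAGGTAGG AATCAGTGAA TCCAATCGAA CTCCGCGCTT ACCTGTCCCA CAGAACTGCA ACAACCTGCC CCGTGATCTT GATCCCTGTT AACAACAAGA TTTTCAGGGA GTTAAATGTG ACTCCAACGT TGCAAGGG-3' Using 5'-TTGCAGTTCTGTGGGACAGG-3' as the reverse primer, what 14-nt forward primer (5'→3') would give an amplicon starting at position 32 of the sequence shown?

The reverse primer's reverse complement CCTGTCCCACAGAACTGCAA matches the template at positions 82–101; the product starts at position 32.
The forward primer is identical to the top strand over positions 32–45: ACGAGAATGACCAG.

5'-ACGAGAATGACCAG-3'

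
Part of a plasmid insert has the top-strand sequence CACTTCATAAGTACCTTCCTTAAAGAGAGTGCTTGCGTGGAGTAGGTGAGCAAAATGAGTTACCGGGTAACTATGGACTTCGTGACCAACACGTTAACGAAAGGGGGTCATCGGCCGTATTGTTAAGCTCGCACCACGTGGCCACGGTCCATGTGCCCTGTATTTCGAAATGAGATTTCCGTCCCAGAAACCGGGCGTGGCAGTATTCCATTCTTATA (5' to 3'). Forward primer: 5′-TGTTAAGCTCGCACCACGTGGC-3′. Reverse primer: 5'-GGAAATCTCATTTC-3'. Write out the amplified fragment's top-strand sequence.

Scanning the template, TGTTAAGCTCGCACCACGTGGC occurs at positions 121–142; this primer anneals to the bottom strand there with its 3' end pointing downstream.
Taking the reverse complement of GGAAATCTCATTTC gives GAAATGAGATTTCC, found at positions 167–180 on the template; the primer anneals here to the top strand with its 3' end pointing upstream.
The product is the template from position 121 through 180 (60 bp).

5'-TGTTAAGCTCGCACCACGTGGCCACGGTCCATGTGCCCTGTATTTCGAAATGAGATTTCC-3'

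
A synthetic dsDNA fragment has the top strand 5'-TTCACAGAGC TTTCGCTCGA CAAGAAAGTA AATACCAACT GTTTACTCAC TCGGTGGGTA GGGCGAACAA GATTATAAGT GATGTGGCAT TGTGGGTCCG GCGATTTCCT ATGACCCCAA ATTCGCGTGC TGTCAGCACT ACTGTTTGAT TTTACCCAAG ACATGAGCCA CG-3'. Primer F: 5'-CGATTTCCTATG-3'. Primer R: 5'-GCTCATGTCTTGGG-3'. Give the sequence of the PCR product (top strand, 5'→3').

Scanning the template, CGATTTCCTATG occurs at positions 102–113; this primer anneals to the bottom strand there with its 3' end pointing downstream.
Taking the reverse complement of GCTCATGTCTTGGG gives CCCAAGACATGAGC, found at positions 155–168 on the template; the primer anneals here to the top strand with its 3' end pointing upstream.
The product is the template from position 102 through 168 (67 bp).

5'-CGATTTCCTATGACCCCAAATTCGCGTGCTGTCAGCACTACTGTTTGATTTTACCCAAGACATGAGC-3'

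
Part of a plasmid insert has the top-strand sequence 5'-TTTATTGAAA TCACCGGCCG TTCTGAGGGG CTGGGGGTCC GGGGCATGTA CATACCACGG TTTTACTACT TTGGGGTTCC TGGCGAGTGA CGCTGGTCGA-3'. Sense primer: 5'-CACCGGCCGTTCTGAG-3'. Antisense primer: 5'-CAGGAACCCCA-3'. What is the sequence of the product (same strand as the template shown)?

5'-CACCGGCCGTTCTGAGGGGCTGGGGGTCCGGGGCATGTACATACCACGGTTTTACTACTTTGGGGTTCCTG-3'

The forward primer matches the template at positions 12–27.
The reverse primer's reverse complement is TGGGGTTCCTG, which matches the template at positions 72–82.
The product is the template from position 12 through 82 (71 bp).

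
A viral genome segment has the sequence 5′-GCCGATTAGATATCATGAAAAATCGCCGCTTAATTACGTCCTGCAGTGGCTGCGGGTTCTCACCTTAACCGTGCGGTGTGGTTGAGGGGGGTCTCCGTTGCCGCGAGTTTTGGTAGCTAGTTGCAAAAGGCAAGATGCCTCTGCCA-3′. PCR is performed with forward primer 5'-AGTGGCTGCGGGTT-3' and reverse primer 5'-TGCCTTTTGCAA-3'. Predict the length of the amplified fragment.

The forward primer matches the template at positions 45–58.
Taking the reverse complement of TGCCTTTTGCAA gives TTGCAAAAGGCA, found at positions 121–132 on the template; the primer anneals here to the top strand with its 3' end pointing upstream.
The product runs from position 45 to position 132, so its length is 132 − 45 + 1 = 88 bp.

88 bp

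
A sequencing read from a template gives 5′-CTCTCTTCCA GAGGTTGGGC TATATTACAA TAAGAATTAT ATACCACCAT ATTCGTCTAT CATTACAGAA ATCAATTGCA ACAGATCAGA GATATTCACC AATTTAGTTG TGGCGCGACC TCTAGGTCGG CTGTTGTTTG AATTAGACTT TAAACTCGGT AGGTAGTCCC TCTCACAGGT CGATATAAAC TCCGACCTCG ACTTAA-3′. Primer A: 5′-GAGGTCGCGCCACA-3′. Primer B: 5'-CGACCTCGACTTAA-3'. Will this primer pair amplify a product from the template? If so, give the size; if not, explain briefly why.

Primer A (GAGGTCGCGCCACA) has reverse complement TGTGGCGCGACCTC, which matches the top strand at positions 109–122; primer A anneals to the top strand there with its 3' end pointing upstream toward position 109.
Primer B (CGACCTCGACTTAA) matches the top strand directly at positions 193–206; it anneals to the bottom strand with its 3' end pointing downstream toward position 206.
The 3' ends diverge (primer A extends toward position 1, primer B toward position 206), so the primers never converge on a shared product.

No product — the primers' 3' ends point away from each other.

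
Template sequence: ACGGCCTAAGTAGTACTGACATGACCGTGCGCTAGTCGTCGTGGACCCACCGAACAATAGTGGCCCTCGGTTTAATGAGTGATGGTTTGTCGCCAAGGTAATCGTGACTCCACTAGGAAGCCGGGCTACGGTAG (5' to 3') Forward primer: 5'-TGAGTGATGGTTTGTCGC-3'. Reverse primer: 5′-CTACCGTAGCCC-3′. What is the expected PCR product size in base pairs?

Scanning the template, TGAGTGATGGTTTGTCGC occurs at positions 76–93; this primer anneals to the bottom strand there with its 3' end pointing downstream.
Reverse complement of the reverse primer: GGGCTACGGTAG. This occurs on the top strand at positions 123–134.
Amplicon spans positions 76–134: 59 bp.

59 bp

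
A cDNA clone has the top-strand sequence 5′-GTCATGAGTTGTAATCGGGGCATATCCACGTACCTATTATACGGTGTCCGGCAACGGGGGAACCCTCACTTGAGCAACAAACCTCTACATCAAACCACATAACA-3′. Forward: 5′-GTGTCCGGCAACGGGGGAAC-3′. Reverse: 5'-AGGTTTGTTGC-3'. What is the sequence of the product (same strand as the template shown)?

5'-GTGTCCGGCAACGGGGGAACCCTCACTTGAGCAACAAACCT-3'

Forward primer GTGTCCGGCAACGGGGGAAC is found on the top strand at positions 44–63.
The reverse primer's reverse complement is GCAACAAACCT, which matches the template at positions 74–84.
The product is the template from position 44 through 84 (41 bp).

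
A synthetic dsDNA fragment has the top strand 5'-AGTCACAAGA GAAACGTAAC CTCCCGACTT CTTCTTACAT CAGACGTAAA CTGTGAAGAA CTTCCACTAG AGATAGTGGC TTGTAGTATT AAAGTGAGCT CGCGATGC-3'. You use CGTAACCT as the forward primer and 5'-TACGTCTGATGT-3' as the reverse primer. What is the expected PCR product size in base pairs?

34 bp

The forward primer matches the template at positions 15–22.
Taking the reverse complement of TACGTCTGATGT gives ACATCAGACGTA, found at positions 37–48 on the template; the primer anneals here to the top strand with its 3' end pointing upstream.
Amplicon spans positions 15–48: 34 bp.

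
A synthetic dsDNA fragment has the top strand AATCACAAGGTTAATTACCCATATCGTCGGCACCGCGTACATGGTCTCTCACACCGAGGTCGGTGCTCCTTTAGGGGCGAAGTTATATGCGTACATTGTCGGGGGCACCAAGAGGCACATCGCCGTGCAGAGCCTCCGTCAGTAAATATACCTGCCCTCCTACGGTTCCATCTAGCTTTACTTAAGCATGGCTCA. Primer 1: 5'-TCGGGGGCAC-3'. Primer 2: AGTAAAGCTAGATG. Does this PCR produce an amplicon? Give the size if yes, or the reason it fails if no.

Yes — an 84 bp product.

Primer 1 (TCGGGGGCAC) matches the top strand at positions 99–108; it acts as a forward primer.
Primer 2's reverse complement is CATCTAGCTTTACT, matching the top strand at positions 169–182; it acts as a reverse primer.
The 3' ends face each other across positions 99–182, giving an 84 bp product.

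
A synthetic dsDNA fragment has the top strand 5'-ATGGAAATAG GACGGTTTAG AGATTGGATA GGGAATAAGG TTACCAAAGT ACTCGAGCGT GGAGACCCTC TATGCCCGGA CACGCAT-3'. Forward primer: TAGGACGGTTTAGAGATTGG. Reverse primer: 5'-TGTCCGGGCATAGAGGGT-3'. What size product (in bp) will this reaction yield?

Forward primer TAGGACGGTTTAGAGATTGG is found on the top strand at positions 8–27.
Taking the reverse complement of TGTCCGGGCATAGAGGGT gives ACCCTCTATGCCCGGACA, found at positions 65–82 on the template; the primer anneals here to the top strand with its 3' end pointing upstream.
Product length = (reverse-primer end) − (forward-primer start) + 1 = 82 − 8 + 1 = 75 bp.

75 bp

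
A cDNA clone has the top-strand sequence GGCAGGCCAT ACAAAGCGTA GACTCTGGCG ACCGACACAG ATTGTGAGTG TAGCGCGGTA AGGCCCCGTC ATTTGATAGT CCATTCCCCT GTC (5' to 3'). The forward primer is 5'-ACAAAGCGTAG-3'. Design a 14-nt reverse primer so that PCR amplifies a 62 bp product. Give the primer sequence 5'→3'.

5'-ATGACGGGGCCTTA-3'

The forward primer binds at positions 11–21, so a 62 bp product ends at position 11 + 62 − 1 = 72.
The reverse primer anneals to the top strand over positions 59–72, i.e. to TAAGGCCCCGTCAT.
Its sequence written 5'→3' is the reverse complement: ATGACGGGGCCTTA.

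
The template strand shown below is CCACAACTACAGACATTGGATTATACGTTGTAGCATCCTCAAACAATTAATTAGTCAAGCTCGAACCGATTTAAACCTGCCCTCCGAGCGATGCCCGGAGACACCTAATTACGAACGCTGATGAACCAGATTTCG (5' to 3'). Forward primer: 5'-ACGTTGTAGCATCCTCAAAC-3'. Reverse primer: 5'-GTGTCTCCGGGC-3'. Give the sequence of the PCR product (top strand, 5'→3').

The forward primer matches the template at positions 25–44.
The reverse primer's reverse complement is GCCCGGAGACAC, which matches the template at positions 93–104.
The product is the template from position 25 through 104 (80 bp).

5'-ACGTTGTAGCATCCTCAAACAATTAATTAGTCAAGCTCGAACCGATTTAAACCTGCCCTCCGAGCGATGCCCGGAGACAC-3'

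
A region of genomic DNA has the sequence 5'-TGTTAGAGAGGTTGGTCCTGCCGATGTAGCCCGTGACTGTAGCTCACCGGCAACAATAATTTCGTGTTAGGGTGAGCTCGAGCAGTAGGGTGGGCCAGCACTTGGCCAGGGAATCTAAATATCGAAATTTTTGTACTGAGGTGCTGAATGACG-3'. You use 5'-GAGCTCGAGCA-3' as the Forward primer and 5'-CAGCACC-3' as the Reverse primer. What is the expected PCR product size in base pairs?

73 bp

The forward primer matches the template at positions 74–84.
Reverse complement of the reverse primer: GGTGCTG. This occurs on the top strand at positions 140–146.
The product runs from position 74 to position 146, so its length is 146 − 74 + 1 = 73 bp.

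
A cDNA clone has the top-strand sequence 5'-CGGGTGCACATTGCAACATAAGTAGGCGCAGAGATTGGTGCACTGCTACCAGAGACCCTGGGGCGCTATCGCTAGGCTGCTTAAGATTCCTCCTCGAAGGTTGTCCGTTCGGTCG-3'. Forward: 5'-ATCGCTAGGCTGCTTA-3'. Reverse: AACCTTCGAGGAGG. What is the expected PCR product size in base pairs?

35 bp

The forward primer matches the template at positions 68–83.
Taking the reverse complement of AACCTTCGAGGAGG gives CCTCCTCGAAGGTT, found at positions 89–102 on the template; the primer anneals here to the top strand with its 3' end pointing upstream.
Product length = (reverse-primer end) − (forward-primer start) + 1 = 102 − 68 + 1 = 35 bp.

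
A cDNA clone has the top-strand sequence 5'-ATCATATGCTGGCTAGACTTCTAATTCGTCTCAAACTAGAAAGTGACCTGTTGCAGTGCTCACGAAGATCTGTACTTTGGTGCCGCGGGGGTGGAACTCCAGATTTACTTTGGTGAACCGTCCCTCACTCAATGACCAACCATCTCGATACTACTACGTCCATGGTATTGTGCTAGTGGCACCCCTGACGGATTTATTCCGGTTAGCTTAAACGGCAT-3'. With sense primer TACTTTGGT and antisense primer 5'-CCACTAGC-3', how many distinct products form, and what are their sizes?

Two products: 107 bp, 74 bp

The forward primer TACTTTGGT matches the top strand at positions 73–81, 106–114.
The reverse primer's reverse complement is GCTAGTGG, matching at positions 172–179.
Each forward site pairs with the reverse site to give a product ending at position 179: sizes 107, 74 bp.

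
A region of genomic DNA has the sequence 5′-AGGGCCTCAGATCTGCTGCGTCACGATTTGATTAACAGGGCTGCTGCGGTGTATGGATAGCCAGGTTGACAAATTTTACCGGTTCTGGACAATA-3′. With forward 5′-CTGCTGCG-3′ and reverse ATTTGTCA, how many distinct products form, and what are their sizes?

The forward primer CTGCTGCG matches the top strand at positions 13–20, 41–48.
The reverse primer's reverse complement is TGACAAAT, matching at positions 67–74.
Each forward site pairs with the reverse site to give a product ending at position 74: sizes 62, 34 bp.

Two products: 62 bp, 34 bp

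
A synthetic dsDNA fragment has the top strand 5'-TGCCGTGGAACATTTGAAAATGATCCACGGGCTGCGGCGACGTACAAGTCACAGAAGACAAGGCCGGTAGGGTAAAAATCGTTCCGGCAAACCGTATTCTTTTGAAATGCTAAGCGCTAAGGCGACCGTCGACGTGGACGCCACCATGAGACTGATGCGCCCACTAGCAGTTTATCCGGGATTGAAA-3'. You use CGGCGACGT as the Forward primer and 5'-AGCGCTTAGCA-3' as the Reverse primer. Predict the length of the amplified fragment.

Scanning the template, CGGCGACGT occurs at positions 35–43; this primer anneals to the bottom strand there with its 3' end pointing downstream.
Taking the reverse complement of AGCGCTTAGCA gives TGCTAAGCGCT, found at positions 108–118 on the template; the primer anneals here to the top strand with its 3' end pointing upstream.
The product runs from position 35 to position 118, so its length is 118 − 35 + 1 = 84 bp.

84 bp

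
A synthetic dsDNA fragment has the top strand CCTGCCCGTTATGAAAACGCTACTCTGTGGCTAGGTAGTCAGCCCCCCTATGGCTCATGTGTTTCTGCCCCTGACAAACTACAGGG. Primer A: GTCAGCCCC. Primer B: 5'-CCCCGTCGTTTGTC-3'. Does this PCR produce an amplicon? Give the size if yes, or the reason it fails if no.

No product — primer B has no binding site in the template.

Primer B (CCCCGTCGTTTGTC) does not match the top strand, and its reverse complement GACAAACGACGGGG does not match either.
With no annealing site for primer B, no amplification occurs.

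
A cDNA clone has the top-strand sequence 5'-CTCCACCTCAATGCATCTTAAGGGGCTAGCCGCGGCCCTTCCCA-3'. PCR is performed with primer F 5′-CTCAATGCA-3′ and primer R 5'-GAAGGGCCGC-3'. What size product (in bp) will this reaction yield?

35 bp

Scanning the template, CTCAATGCA occurs at positions 7–15; this primer anneals to the bottom strand there with its 3' end pointing downstream.
Taking the reverse complement of GAAGGGCCGC gives GCGGCCCTTC, found at positions 32–41 on the template; the primer anneals here to the top strand with its 3' end pointing upstream.
The product runs from position 7 to position 41, so its length is 41 − 7 + 1 = 35 bp.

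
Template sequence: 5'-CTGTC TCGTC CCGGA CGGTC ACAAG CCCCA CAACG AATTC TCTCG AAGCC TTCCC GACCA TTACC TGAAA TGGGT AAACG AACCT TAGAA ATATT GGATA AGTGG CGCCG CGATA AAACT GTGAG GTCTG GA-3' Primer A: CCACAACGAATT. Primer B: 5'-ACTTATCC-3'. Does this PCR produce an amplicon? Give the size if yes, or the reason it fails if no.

Primer A (CCACAACGAATT) matches the top strand at positions 28–39; it acts as a forward primer.
Primer B's reverse complement is GGATAAGT, matching the top strand at positions 96–103; it acts as a reverse primer.
The 3' ends face each other across positions 28–103, giving a 76 bp product.

Yes — a 76 bp product.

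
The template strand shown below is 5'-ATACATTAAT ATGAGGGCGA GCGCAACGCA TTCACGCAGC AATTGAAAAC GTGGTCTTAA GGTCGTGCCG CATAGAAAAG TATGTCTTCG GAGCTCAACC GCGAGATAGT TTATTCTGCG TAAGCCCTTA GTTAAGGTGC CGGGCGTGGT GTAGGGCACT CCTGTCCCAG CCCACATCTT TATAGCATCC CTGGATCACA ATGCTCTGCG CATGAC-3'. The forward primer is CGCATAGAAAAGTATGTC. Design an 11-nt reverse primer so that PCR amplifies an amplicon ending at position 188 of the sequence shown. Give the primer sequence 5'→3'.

The forward primer binds at positions 69–86; the product's 3' end on the top strand is position 188.
The reverse primer anneals to the top strand over positions 178–188, i.e. to CTTTATAGCAT.
Its sequence written 5'→3' is the reverse complement: ATGCTATAAAG.

5'-ATGCTATAAAG-3'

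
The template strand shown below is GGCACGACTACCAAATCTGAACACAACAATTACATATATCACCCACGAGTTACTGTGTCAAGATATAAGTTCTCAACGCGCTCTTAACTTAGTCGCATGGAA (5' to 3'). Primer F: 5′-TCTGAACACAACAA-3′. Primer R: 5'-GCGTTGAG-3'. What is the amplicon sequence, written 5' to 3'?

5'-TCTGAACACAACAATTACATATATCACCCACGAGTTACTGTGTCAAGATATAAGTTCTCAACGC-3'

Forward primer TCTGAACACAACAA is found on the top strand at positions 16–29.
Reverse complement of the reverse primer: CTCAACGC. This occurs on the top strand at positions 72–79.
The product is the template from position 16 through 79 (64 bp).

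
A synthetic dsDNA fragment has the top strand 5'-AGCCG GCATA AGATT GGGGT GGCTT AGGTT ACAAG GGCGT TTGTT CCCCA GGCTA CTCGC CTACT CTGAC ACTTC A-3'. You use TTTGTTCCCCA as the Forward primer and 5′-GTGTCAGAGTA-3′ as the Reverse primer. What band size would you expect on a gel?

33 bp

The forward primer matches the template at positions 40–50.
Reverse complement of the reverse primer: TACTCTGACAC. This occurs on the top strand at positions 62–72.
Amplicon spans positions 40–72: 33 bp.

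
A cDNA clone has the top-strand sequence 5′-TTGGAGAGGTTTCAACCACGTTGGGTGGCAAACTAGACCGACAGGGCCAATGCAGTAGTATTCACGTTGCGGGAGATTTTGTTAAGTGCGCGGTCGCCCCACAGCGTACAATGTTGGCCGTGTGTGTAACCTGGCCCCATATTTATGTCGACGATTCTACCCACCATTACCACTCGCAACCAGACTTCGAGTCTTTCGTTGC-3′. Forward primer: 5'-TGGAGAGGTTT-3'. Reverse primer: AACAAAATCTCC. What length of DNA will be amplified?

Forward primer TGGAGAGGTTT is found on the top strand at positions 2–12.
Reverse complement of the reverse primer: GGAGATTTTGTT. This occurs on the top strand at positions 72–83.
The product runs from position 2 to position 83, so its length is 83 − 2 + 1 = 82 bp.

82 bp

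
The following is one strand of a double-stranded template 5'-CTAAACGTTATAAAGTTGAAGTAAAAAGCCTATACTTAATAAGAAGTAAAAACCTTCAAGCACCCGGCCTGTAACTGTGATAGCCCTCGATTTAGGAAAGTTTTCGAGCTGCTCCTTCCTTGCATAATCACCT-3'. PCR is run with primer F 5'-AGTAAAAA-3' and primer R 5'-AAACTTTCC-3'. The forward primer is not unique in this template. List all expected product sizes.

84 bp, 59 bp

The forward primer AGTAAAAA matches the top strand at positions 20–27, 45–52.
The reverse primer's reverse complement is GGAAAGTTT, matching at positions 95–103.
Each forward site pairs with the reverse site to give a product ending at position 103: sizes 84, 59 bp.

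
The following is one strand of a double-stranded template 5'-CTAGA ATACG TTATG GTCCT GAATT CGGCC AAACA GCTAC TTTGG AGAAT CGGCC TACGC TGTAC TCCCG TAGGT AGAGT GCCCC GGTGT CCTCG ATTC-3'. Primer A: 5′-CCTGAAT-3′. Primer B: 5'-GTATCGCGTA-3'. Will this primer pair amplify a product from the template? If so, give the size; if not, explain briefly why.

Primer B (GTATCGCGTA) does not match the top strand, and its reverse complement TACGCGATAC does not match either.
With no annealing site for primer B, no amplification occurs.

No product — primer B has no binding site in the template.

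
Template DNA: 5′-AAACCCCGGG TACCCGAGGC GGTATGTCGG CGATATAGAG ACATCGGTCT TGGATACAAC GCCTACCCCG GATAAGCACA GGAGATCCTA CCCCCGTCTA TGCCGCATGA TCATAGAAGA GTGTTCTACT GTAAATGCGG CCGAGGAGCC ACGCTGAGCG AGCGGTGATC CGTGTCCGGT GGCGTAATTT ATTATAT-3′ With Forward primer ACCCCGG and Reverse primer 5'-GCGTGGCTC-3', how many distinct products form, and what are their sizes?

The forward primer ACCCCGG matches the top strand at positions 3–9, 65–71.
The reverse primer's reverse complement is GAGCCACGC, matching at positions 146–154.
Each forward site pairs with the reverse site to give a product ending at position 154: sizes 152, 90 bp.

Two products: 152 bp, 90 bp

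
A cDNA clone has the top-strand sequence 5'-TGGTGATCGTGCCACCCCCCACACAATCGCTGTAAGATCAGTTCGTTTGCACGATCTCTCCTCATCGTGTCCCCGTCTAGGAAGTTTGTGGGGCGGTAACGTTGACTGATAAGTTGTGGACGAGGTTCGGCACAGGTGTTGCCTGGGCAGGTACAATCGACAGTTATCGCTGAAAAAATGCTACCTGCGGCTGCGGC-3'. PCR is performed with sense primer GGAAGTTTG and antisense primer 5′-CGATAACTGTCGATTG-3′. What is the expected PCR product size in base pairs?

Scanning the template, GGAAGTTTG occurs at positions 80–88; this primer anneals to the bottom strand there with its 3' end pointing downstream.
Taking the reverse complement of CGATAACTGTCGATTG gives CAATCGACAGTTATCG, found at positions 154–169 on the template; the primer anneals here to the top strand with its 3' end pointing upstream.
The product runs from position 80 to position 169, so its length is 169 − 80 + 1 = 90 bp.

90 bp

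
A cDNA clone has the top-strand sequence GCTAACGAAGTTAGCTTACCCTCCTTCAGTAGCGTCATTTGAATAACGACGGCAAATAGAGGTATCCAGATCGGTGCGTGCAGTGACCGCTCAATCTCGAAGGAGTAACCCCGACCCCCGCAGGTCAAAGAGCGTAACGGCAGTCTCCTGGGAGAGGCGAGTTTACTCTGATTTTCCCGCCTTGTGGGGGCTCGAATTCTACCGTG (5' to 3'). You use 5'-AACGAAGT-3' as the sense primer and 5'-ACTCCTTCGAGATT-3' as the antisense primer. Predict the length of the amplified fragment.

Forward primer AACGAAGT is found on the top strand at positions 4–11.
Reverse complement of the reverse primer: AATCTCGAAGGAGT. This occurs on the top strand at positions 93–106.
The product runs from position 4 to position 106, so its length is 106 − 4 + 1 = 103 bp.

103 bp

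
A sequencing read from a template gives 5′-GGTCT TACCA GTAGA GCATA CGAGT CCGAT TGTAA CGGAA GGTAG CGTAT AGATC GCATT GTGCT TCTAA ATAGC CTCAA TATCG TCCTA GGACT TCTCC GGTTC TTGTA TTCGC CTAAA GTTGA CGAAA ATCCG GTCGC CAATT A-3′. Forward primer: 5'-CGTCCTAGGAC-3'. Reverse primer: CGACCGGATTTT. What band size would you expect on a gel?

56 bp

Forward primer CGTCCTAGGAC is found on the top strand at positions 84–94.
Taking the reverse complement of CGACCGGATTTT gives AAAATCCGGTCG, found at positions 128–139 on the template; the primer anneals here to the top strand with its 3' end pointing upstream.
Product length = (reverse-primer end) − (forward-primer start) + 1 = 139 − 84 + 1 = 56 bp.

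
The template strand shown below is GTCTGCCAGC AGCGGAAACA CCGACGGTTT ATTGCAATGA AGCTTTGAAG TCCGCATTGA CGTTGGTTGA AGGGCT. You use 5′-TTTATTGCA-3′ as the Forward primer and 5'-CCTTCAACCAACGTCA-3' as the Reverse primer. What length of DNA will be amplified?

46 bp

The forward primer matches the template at positions 28–36.
Reverse complement of the reverse primer: TGACGTTGGTTGAAGG. This occurs on the top strand at positions 58–73.
Product length = (reverse-primer end) − (forward-primer start) + 1 = 73 − 28 + 1 = 46 bp.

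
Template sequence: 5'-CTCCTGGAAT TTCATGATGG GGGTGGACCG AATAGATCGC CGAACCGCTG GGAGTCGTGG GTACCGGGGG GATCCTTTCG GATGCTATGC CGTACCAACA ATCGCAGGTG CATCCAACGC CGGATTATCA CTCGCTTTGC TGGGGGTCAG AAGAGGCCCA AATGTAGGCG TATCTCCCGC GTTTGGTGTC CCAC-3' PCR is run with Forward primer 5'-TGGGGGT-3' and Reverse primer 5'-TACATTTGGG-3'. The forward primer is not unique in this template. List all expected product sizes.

149 bp, 26 bp

The forward primer TGGGGGT matches the top strand at positions 18–24, 141–147.
The reverse primer's reverse complement is CCCAAATGTA, matching at positions 157–166.
Each forward site pairs with the reverse site to give a product ending at position 166: sizes 149, 26 bp.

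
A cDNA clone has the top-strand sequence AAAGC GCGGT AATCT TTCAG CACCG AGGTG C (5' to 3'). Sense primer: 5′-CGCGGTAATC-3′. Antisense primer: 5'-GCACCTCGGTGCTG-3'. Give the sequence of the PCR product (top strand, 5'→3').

5'-CGCGGTAATCTTTCAGCACCGAGGTGC-3'

Forward primer CGCGGTAATC is found on the top strand at positions 5–14.
Taking the reverse complement of GCACCTCGGTGCTG gives CAGCACCGAGGTGC, found at positions 18–31 on the template; the primer anneals here to the top strand with its 3' end pointing upstream.
The product is the template from position 5 through 31 (27 bp).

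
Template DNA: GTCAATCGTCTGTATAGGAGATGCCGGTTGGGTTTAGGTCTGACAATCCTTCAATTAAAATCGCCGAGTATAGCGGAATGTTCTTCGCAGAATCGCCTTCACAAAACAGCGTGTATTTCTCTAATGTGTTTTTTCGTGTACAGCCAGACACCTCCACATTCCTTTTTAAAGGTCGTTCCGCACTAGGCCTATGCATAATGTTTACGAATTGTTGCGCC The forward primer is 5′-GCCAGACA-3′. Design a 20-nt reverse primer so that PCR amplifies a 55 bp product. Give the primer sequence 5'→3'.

5'-TATGCATAGGCCTAGTGCGG-3'

The forward primer binds at positions 143–150, so a 55 bp product ends at position 143 + 55 − 1 = 197.
The reverse primer anneals to the top strand over positions 178–197, i.e. to CCGCACTAGGCCTATGCATA.
Its sequence written 5'→3' is the reverse complement: TATGCATAGGCCTAGTGCGG.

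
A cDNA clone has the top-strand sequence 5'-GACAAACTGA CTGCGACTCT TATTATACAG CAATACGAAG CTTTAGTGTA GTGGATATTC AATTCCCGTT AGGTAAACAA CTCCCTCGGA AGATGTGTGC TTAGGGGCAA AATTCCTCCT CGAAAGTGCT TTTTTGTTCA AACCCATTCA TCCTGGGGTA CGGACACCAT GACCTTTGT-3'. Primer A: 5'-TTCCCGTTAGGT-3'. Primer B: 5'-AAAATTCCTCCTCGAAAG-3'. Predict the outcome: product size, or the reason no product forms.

No product — both primers anneal to the same strand and extend in the same direction.

Primer A (TTCCCGTTAGGT) matches the top strand at positions 63–74 (3' end points downstream).
Primer B (AAAATTCCTCCTCGAAAG) also matches the top strand directly, at positions 109–126 — its reverse complement CTTTCGAGGAGGAATTTT is not present.
Both primers anneal to the bottom strand with 3' ends pointing the same way, so neither can prime synthesis back toward the other.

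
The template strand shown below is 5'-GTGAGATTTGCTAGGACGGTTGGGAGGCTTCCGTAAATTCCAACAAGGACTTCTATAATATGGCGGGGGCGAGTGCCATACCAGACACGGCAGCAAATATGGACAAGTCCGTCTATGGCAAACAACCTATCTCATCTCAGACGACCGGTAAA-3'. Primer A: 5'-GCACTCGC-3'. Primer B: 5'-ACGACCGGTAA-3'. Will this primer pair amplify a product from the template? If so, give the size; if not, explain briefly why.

No product — the primers' 3' ends point away from each other.

Primer A (GCACTCGC) has reverse complement GCGAGTGC, which matches the top strand at positions 69–76; primer A anneals to the top strand there with its 3' end pointing upstream toward position 69.
Primer B (ACGACCGGTAA) matches the top strand directly at positions 141–151; it anneals to the bottom strand with its 3' end pointing downstream toward position 151.
The 3' ends diverge (primer A extends toward position 1, primer B toward position 152), so the primers never converge on a shared product.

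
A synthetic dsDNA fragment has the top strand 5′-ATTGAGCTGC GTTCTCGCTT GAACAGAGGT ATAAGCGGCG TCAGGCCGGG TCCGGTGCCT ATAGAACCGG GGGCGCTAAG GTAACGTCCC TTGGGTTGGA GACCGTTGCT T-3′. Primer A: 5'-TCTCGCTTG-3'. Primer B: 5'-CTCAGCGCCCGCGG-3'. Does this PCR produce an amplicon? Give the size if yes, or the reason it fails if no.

Primer B (CTCAGCGCCCGCGG) does not match the top strand, and its reverse complement CCGCGGGCGCTGAG does not match either.
With no annealing site for primer B, no amplification occurs.

No product — primer B has no binding site in the template.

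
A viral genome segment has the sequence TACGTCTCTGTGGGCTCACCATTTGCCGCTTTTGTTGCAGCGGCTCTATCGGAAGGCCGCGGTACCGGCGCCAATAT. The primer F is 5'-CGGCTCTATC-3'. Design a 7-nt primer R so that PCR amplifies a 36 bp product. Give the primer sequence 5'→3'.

5'-TATTGGC-3'

The forward primer binds at positions 41–50, so a 36 bp product ends at position 41 + 36 − 1 = 76.
The reverse primer anneals to the top strand over positions 70–76, i.e. to GCCAATA.
Its sequence written 5'→3' is the reverse complement: TATTGGC.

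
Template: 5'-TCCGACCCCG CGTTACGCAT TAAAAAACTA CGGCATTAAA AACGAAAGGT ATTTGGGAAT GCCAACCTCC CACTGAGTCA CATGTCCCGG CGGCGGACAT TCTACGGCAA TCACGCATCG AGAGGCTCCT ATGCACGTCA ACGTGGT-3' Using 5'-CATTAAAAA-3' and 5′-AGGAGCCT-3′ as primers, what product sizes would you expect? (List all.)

The forward primer CATTAAAAA matches the top strand at positions 18–26, 34–42.
The reverse primer's reverse complement is AGGCTCCT, matching at positions 123–130.
Each forward site pairs with the reverse site to give a product ending at position 130: sizes 113, 97 bp.

113 bp, 97 bp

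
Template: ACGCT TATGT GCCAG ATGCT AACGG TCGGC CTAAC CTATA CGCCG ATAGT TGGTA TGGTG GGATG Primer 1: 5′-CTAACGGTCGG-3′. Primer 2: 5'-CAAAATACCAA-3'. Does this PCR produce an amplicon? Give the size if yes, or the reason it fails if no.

No product — primer 2 has no binding site in the template.

Primer 2 (CAAAATACCAA) does not match the top strand, and its reverse complement TTGGTATTTTG does not match either.
With no annealing site for primer 2, no amplification occurs.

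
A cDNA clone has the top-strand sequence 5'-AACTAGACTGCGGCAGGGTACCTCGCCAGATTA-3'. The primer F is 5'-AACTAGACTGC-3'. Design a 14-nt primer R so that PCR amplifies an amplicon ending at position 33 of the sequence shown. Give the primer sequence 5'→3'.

The forward primer binds at positions 1–11; the product's 3' end on the top strand is position 33.
The reverse primer anneals to the top strand over positions 20–33, i.e. to ACCTCGCCAGATTA.
Its sequence written 5'→3' is the reverse complement: TAATCTGGCGAGGT.

5'-TAATCTGGCGAGGT-3'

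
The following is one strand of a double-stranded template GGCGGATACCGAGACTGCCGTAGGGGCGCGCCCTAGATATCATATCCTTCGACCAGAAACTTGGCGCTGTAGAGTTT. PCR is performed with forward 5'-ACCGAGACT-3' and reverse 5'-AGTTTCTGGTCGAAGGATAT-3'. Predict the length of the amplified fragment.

54 bp

Scanning the template, ACCGAGACT occurs at positions 8–16; this primer anneals to the bottom strand there with its 3' end pointing downstream.
The reverse primer's reverse complement is ATATCCTTCGACCAGAAACT, which matches the template at positions 42–61.
The product runs from position 8 to position 61, so its length is 61 − 8 + 1 = 54 bp.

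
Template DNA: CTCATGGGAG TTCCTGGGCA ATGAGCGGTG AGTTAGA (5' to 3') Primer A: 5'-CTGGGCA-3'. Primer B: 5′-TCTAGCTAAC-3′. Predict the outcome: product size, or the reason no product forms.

Primer B (TCTAGCTAAC) does not match the top strand, and its reverse complement GTTAGCTAGA does not match either.
With no annealing site for primer B, no amplification occurs.

No product — primer B has no binding site in the template.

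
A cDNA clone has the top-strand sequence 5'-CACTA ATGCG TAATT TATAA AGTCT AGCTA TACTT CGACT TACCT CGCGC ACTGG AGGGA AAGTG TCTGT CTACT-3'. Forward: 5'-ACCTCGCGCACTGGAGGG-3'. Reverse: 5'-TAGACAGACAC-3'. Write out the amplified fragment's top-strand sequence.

The forward primer matches the template at positions 42–59.
The reverse primer's reverse complement is GTGTCTGTCTA, which matches the template at positions 63–73.
The product is the template from position 42 through 73 (32 bp).

5'-ACCTCGCGCACTGGAGGGAAAGTGTCTGTCTA-3'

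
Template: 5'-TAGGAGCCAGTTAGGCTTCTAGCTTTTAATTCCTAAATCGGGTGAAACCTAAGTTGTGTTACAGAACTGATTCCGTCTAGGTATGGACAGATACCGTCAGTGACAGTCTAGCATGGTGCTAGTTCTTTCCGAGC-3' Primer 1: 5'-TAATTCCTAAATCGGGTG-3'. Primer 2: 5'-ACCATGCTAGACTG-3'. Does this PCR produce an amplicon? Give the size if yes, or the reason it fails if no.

Primer 1 (TAATTCCTAAATCGGGTG) matches the top strand at positions 27–44; it acts as a forward primer.
Primer 2's reverse complement is CAGTCTAGCATGGT, matching the top strand at positions 104–117; it acts as a reverse primer.
The 3' ends face each other across positions 27–117, giving a 91 bp product.

Yes — a 91 bp product.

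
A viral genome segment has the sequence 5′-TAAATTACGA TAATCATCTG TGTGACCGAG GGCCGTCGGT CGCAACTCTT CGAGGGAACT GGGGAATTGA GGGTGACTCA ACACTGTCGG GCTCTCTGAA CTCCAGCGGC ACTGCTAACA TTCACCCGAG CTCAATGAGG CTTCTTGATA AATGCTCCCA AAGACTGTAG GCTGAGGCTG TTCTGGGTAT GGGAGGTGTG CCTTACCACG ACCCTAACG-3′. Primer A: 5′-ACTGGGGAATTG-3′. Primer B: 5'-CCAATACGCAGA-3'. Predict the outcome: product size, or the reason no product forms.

No product — primer B has no binding site in the template.

Primer B (CCAATACGCAGA) does not match the top strand, and its reverse complement TCTGCGTATTGG does not match either.
With no annealing site for primer B, no amplification occurs.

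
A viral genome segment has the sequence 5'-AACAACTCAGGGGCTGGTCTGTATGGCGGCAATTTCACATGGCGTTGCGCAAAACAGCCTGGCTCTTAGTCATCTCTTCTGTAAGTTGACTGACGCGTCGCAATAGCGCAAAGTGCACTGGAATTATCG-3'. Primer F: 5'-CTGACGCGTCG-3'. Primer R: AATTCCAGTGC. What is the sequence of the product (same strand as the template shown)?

5'-CTGACGCGTCGCAATAGCGCAAAGTGCACTGGAATT-3'

Scanning the template, CTGACGCGTCG occurs at positions 90–100; this primer anneals to the bottom strand there with its 3' end pointing downstream.
Reverse complement of the reverse primer: GCACTGGAATT. This occurs on the top strand at positions 115–125.
The product is the template from position 90 through 125 (36 bp).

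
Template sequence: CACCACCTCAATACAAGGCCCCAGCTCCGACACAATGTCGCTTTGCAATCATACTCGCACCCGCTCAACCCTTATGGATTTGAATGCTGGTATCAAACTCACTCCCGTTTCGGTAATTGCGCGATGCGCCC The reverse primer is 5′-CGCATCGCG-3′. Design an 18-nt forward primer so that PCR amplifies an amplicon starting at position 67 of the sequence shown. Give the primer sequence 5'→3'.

5'-AACCCTTATGGATTTGAA-3'

The reverse primer's reverse complement CGCGATGCG matches the template at positions 120–128; the product starts at position 67.
The forward primer is identical to the top strand over positions 67–84: AACCCTTATGGATTTGAA.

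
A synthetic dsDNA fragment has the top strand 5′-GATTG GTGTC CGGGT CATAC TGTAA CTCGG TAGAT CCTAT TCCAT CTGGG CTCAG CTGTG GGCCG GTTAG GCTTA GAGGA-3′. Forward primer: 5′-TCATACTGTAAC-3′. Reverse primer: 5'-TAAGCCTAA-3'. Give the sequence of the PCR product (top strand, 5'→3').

5'-TCATACTGTAACTCGGTAGATCCTATTCCATCTGGGCTCAGCTGTGGGCCGGTTAGGCTTA-3'

The forward primer matches the template at positions 15–26.
Taking the reverse complement of TAAGCCTAA gives TTAGGCTTA, found at positions 67–75 on the template; the primer anneals here to the top strand with its 3' end pointing upstream.
The product is the template from position 15 through 75 (61 bp).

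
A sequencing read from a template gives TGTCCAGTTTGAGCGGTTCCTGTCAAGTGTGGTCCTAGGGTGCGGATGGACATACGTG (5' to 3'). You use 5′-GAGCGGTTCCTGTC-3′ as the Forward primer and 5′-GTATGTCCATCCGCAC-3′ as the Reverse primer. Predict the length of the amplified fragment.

45 bp

Forward primer GAGCGGTTCCTGTC is found on the top strand at positions 11–24.
The reverse primer's reverse complement is GTGCGGATGGACATAC, which matches the template at positions 40–55.
Amplicon spans positions 11–55: 45 bp.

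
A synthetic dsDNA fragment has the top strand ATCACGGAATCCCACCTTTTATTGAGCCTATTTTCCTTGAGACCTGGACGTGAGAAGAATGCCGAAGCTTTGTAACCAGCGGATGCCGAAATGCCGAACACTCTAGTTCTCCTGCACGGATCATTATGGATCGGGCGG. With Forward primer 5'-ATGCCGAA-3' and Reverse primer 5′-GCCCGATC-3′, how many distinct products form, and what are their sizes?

The forward primer ATGCCGAA matches the top strand at positions 59–66, 83–90, 91–98.
The reverse primer's reverse complement is GATCGGGC, matching at positions 129–136.
Each forward site pairs with the reverse site to give a product ending at position 136: sizes 78, 54, 46 bp.

Three products: 78 bp, 54 bp, 46 bp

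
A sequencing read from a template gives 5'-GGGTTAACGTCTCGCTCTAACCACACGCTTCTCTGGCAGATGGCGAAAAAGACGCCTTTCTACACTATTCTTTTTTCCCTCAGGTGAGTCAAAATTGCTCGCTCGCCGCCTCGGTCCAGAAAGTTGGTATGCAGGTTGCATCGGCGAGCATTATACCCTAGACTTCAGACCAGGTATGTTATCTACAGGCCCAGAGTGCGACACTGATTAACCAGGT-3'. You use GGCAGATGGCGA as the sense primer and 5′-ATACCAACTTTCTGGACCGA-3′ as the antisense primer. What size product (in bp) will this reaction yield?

The forward primer matches the template at positions 35–46.
Reverse complement of the reverse primer: TCGGTCCAGAAAGTTGGTAT. This occurs on the top strand at positions 111–130.
Product length = (reverse-primer end) − (forward-primer start) + 1 = 130 − 35 + 1 = 96 bp.

96 bp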